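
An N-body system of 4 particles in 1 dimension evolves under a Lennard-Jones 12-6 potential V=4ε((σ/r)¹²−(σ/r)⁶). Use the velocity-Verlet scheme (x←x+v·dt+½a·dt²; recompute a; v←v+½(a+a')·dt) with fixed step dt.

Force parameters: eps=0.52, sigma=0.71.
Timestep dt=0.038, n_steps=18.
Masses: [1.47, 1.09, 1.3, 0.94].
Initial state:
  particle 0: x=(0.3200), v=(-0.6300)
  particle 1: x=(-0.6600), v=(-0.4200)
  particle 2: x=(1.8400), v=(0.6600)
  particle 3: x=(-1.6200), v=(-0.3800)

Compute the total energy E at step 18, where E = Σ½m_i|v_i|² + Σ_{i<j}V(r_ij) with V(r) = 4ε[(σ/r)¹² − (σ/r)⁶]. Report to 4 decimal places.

0.1593

step 0: x0=(0.3200) x1=(-0.6600) x2=(1.8400) x3=(-1.6200)
step 1: x0=(0.2955) x1=(-0.6760) x2=(1.8650) x3=(-1.6333)
step 2: x0=(0.2696) x1=(-0.6922) x2=(1.8900) x3=(-1.6444)
step 3: x0=(0.2424) x1=(-0.7084) x2=(1.9149) x3=(-1.6532)
step 4: x0=(0.2138) x1=(-0.7247) x2=(1.9397) x3=(-1.6596)
step 5: x0=(0.1836) x1=(-0.7410) x2=(1.9645) x3=(-1.6636)
step 6: x0=(0.1519) x1=(-0.7573) x2=(1.9893) x3=(-1.6650)
step 7: x0=(0.1185) x1=(-0.7736) x2=(2.0140) x3=(-1.6637)
step 8: x0=(0.0833) x1=(-0.7899) x2=(2.0388) x3=(-1.6597)
step 9: x0=(0.0465) x1=(-0.8062) x2=(2.0635) x3=(-1.6530)
step 10: x0=(0.0080) x1=(-0.8224) x2=(2.0881) x3=(-1.6439)
step 11: x0=(-0.0318) x1=(-0.8383) x2=(2.1128) x3=(-1.6330)
step 12: x0=(-0.0722) x1=(-0.8534) x2=(2.1375) x3=(-1.6223)
step 13: x0=(-0.1114) x1=(-0.8668) x2=(2.1621) x3=(-1.6152)
step 14: x0=(-0.1465) x1=(-0.8785) x2=(2.1868) x3=(-1.6164)
step 15: x0=(-0.1725) x1=(-0.8923) x2=(2.2114) x3=(-1.6297)
step 16: x0=(-0.1853) x1=(-0.9133) x2=(2.2361) x3=(-1.6550)
step 17: x0=(-0.1878) x1=(-0.9391) x2=(2.2607) x3=(-1.6909)
step 18: x0=(-0.1855) x1=(-0.9651) x2=(2.2854) x3=(-1.7343)
step 0 velocities: v0=(-0.6300) v1=(-0.4200) v2=(0.6600) v3=(-0.3800)
step 0: KE=0.7389, PE=-0.5696, E=0.1693
step 18 velocities: v0=(0.0774) v1=(-0.6635) v2=(0.6482) v3=(-1.1877)
step 18: KE=1.1804, PE=-1.0211, E=0.1593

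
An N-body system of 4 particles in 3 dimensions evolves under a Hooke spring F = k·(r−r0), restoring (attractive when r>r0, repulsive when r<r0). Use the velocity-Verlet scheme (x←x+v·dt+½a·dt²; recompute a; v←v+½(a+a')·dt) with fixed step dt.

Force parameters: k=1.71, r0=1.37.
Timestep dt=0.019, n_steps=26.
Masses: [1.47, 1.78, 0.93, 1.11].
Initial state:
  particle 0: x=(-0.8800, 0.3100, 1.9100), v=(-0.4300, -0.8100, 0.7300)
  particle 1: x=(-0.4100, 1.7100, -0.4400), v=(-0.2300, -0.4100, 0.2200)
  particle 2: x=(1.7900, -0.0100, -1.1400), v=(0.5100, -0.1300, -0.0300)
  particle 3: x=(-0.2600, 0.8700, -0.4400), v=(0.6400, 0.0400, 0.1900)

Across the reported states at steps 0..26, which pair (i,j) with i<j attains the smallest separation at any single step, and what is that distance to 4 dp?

pair (1,3), distance 0.8302

step 0: x0=(-0.8800, 0.3100, 1.9100) x1=(-0.4100, 1.7100, -0.4400) x2=(1.7900, -0.0100, -1.1400) x3=(-0.2600, 0.8700, -0.4400)
step 1: x0=(-0.8877, 0.2948, 1.9230) x1=(-0.4142, 1.7020, -0.4357) x2=(1.7984, -0.0120, -1.1397) x3=(-0.2477, 0.8704, -0.4362)
step 2: x0=(-0.8944, 0.2799, 1.9341) x1=(-0.4182, 1.6937, -0.4311) x2=(1.8044, -0.0130, -1.1376) x3=(-0.2349, 0.8703, -0.4319)
step 3: x0=(-0.9001, 0.2653, 1.9435) x1=(-0.4218, 1.6849, -0.4262) x2=(1.8078, -0.0130, -1.1337) x3=(-0.2219, 0.8694, -0.4272)
step 4: x0=(-0.9049, 0.2511, 1.9510) x1=(-0.4252, 1.6758, -0.4210) x2=(1.8086, -0.0121, -1.1280) x3=(-0.2084, 0.8680, -0.4221)
step 5: x0=(-0.9086, 0.2372, 1.9567) x1=(-0.4283, 1.6663, -0.4155) x2=(1.8070, -0.0102, -1.1205) x3=(-0.1947, 0.8659, -0.4165)
step 6: x0=(-0.9114, 0.2237, 1.9605) x1=(-0.4312, 1.6564, -0.4097) x2=(1.8028, -0.0074, -1.1111) x3=(-0.1805, 0.8631, -0.4104)
step 7: x0=(-0.9131, 0.2105, 1.9625) x1=(-0.4337, 1.6461, -0.4036) x2=(1.7961, -0.0037, -1.1001) x3=(-0.1660, 0.8597, -0.4039)
step 8: x0=(-0.9138, 0.1977, 1.9627) x1=(-0.4361, 1.6355, -0.3973) x2=(1.7869, 0.0008, -1.0872) x3=(-0.1512, 0.8557, -0.3970)
step 9: x0=(-0.9136, 0.1854, 1.9611) x1=(-0.4381, 1.6244, -0.3906) x2=(1.7753, 0.0063, -1.0726) x3=(-0.1361, 0.8510, -0.3895)
step 10: x0=(-0.9123, 0.1734, 1.9577) x1=(-0.4400, 1.6130, -0.3837) x2=(1.7613, 0.0126, -1.0562) x3=(-0.1207, 0.8457, -0.3816)
step 11: x0=(-0.9100, 0.1617, 1.9524) x1=(-0.4415, 1.6013, -0.3764) x2=(1.7449, 0.0197, -1.0381) x3=(-0.1049, 0.8398, -0.3733)
step 12: x0=(-0.9067, 0.1505, 1.9454) x1=(-0.4429, 1.5892, -0.3689) x2=(1.7262, 0.0276, -1.0184) x3=(-0.0889, 0.8332, -0.3644)
step 13: x0=(-0.9025, 0.1397, 1.9367) x1=(-0.4441, 1.5767, -0.3610) x2=(1.7052, 0.0363, -0.9970) x3=(-0.0727, 0.8261, -0.3551)
step 14: x0=(-0.8973, 0.1293, 1.9262) x1=(-0.4450, 1.5639, -0.3529) x2=(1.6819, 0.0457, -0.9739) x3=(-0.0561, 0.8184, -0.3454)
step 15: x0=(-0.8911, 0.1194, 1.9140) x1=(-0.4457, 1.5507, -0.3445) x2=(1.6565, 0.0558, -0.9493) x3=(-0.0394, 0.8101, -0.3351)
step 16: x0=(-0.8840, 0.1098, 1.9001) x1=(-0.4463, 1.5372, -0.3358) x2=(1.6290, 0.0665, -0.9232) x3=(-0.0224, 0.8012, -0.3244)
step 17: x0=(-0.8760, 0.1006, 1.8846) x1=(-0.4467, 1.5234, -0.3268) x2=(1.5995, 0.0779, -0.8955) x3=(-0.0053, 0.7918, -0.3132)
step 18: x0=(-0.8670, 0.0919, 1.8676) x1=(-0.4469, 1.5092, -0.3176) x2=(1.5680, 0.0898, -0.8664) x3=(0.0120, 0.7819, -0.3016)
step 19: x0=(-0.8572, 0.0835, 1.8489) x1=(-0.4469, 1.4948, -0.3081) x2=(1.5346, 0.1023, -0.8360) x3=(0.0295, 0.7715, -0.2895)
step 20: x0=(-0.8465, 0.0756, 1.8287) x1=(-0.4468, 1.4800, -0.2983) x2=(1.4995, 0.1152, -0.8042) x3=(0.0471, 0.7606, -0.2770)
step 21: x0=(-0.8349, 0.0681, 1.8071) x1=(-0.4466, 1.4650, -0.2882) x2=(1.4627, 0.1287, -0.7711) x3=(0.0647, 0.7493, -0.2640)
step 22: x0=(-0.8226, 0.0610, 1.7840) x1=(-0.4463, 1.4496, -0.2779) x2=(1.4243, 0.1425, -0.7368) x3=(0.0824, 0.7375, -0.2505)
step 23: x0=(-0.8094, 0.0543, 1.7596) x1=(-0.4458, 1.4340, -0.2673) x2=(1.3844, 0.1567, -0.7013) x3=(0.1002, 0.7253, -0.2366)
step 24: x0=(-0.7955, 0.0479, 1.7338) x1=(-0.4453, 1.4181, -0.2565) x2=(1.3431, 0.1713, -0.6647) x3=(0.1180, 0.7128, -0.2223)
step 25: x0=(-0.7809, 0.0420, 1.7068) x1=(-0.4446, 1.4020, -0.2454) x2=(1.3004, 0.1861, -0.6271) x3=(0.1357, 0.6999, -0.2075)
step 26: x0=(-0.7656, 0.0365, 1.6786) x1=(-0.4439, 1.3857, -0.2341) x2=(1.2567, 0.2012, -0.5886) x3=(0.1534, 0.6866, -0.1923)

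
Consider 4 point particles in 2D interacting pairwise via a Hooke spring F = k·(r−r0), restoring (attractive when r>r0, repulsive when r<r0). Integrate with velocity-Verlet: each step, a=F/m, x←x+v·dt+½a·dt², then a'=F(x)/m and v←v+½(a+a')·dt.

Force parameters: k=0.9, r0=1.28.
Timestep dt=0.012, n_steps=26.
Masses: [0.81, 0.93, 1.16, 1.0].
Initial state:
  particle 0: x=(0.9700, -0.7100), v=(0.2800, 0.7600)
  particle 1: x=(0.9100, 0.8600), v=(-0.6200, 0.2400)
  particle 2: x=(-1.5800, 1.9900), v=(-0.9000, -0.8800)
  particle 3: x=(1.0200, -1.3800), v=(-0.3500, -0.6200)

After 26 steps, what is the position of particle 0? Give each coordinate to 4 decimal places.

(0.9646, -0.3495)

step 0: x0=(0.9700, -0.7100) x1=(0.9100, 0.8600) x2=(-1.5800, 1.9900) x3=(1.0200, -1.3800)
step 1: x0=(0.9732, -0.7007) x1=(0.9025, 0.8628) x2=(-1.5905, 1.9792) x3=(1.0157, -1.3873)
step 2: x0=(0.9762, -0.6909) x1=(0.8948, 0.8656) x2=(-1.6005, 1.9678) x3=(1.0111, -1.3942)
step 3: x0=(0.9788, -0.6807) x1=(0.8869, 0.8682) x2=(-1.6100, 1.9560) x3=(1.0063, -1.4007)
step 4: x0=(0.9812, -0.6702) x1=(0.8788, 0.8708) x2=(-1.6189, 1.9436) x3=(1.0013, -1.4069)
step 5: x0=(0.9833, -0.6592) x1=(0.8706, 0.8732) x2=(-1.6273, 1.9307) x3=(0.9960, -1.4127)
step 6: x0=(0.9852, -0.6478) x1=(0.8622, 0.8756) x2=(-1.6351, 1.9172) x3=(0.9905, -1.4182)
step 7: x0=(0.9867, -0.6360) x1=(0.8536, 0.8778) x2=(-1.6424, 1.9033) x3=(0.9847, -1.4233)
step 8: x0=(0.9880, -0.6239) x1=(0.8449, 0.8800) x2=(-1.6491, 1.8889) x3=(0.9787, -1.4280)
step 9: x0=(0.9890, -0.6114) x1=(0.8360, 0.8821) x2=(-1.6553, 1.8739) x3=(0.9725, -1.4324)
step 10: x0=(0.9898, -0.5985) x1=(0.8269, 0.8840) x2=(-1.6610, 1.8585) x3=(0.9660, -1.4364)
step 11: x0=(0.9902, -0.5853) x1=(0.8176, 0.8859) x2=(-1.6661, 1.8426) x3=(0.9592, -1.4400)
step 12: x0=(0.9904, -0.5717) x1=(0.8082, 0.8876) x2=(-1.6707, 1.8262) x3=(0.9522, -1.4432)
step 13: x0=(0.9903, -0.5577) x1=(0.7986, 0.8892) x2=(-1.6747, 1.8093) x3=(0.9450, -1.4461)
step 14: x0=(0.9900, -0.5435) x1=(0.7889, 0.8908) x2=(-1.6782, 1.7920) x3=(0.9375, -1.4485)
step 15: x0=(0.9893, -0.5289) x1=(0.7789, 0.8922) x2=(-1.6812, 1.7741) x3=(0.9297, -1.4506)
step 16: x0=(0.9884, -0.5140) x1=(0.7689, 0.8935) x2=(-1.6836, 1.7559) x3=(0.9217, -1.4523)
step 17: x0=(0.9872, -0.4987) x1=(0.7586, 0.8947) x2=(-1.6855, 1.7371) x3=(0.9135, -1.4537)
step 18: x0=(0.9858, -0.4832) x1=(0.7482, 0.8958) x2=(-1.6869, 1.7179) x3=(0.9050, -1.4546)
step 19: x0=(0.9840, -0.4674) x1=(0.7377, 0.8968) x2=(-1.6878, 1.6983) x3=(0.8963, -1.4552)
step 20: x0=(0.9821, -0.4513) x1=(0.7269, 0.8977) x2=(-1.6881, 1.6782) x3=(0.8874, -1.4554)
step 21: x0=(0.9798, -0.4350) x1=(0.7161, 0.8985) x2=(-1.6879, 1.6577) x3=(0.8782, -1.4552)
step 22: x0=(0.9773, -0.4184) x1=(0.7050, 0.8992) x2=(-1.6872, 1.6367) x3=(0.8687, -1.4546)
step 23: x0=(0.9745, -0.4015) x1=(0.6939, 0.8997) x2=(-1.6860, 1.6154) x3=(0.8590, -1.4536)
step 24: x0=(0.9715, -0.3844) x1=(0.6826, 0.9002) x2=(-1.6843, 1.5936) x3=(0.8491, -1.4523)
step 25: x0=(0.9682, -0.3670) x1=(0.6711, 0.9005) x2=(-1.6821, 1.5715) x3=(0.8390, -1.4506)
step 26: x0=(0.9646, -0.3495) x1=(0.6595, 0.9007) x2=(-1.6794, 1.5489) x3=(0.8286, -1.4484)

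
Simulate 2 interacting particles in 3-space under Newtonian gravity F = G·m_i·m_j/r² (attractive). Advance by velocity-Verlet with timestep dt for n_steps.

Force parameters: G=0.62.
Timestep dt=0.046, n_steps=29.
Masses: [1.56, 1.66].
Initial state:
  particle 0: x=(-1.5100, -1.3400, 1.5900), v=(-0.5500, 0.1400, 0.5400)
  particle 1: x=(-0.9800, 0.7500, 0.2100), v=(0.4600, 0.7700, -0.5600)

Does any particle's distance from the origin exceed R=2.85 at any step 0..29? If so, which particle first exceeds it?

yes, particle 0

step 0: x0=(-1.5100, -1.3400, 1.5900) x1=(-0.9800, 0.7500, 0.2100)
step 1: x0=(-1.5353, -1.3334, 1.6148) x1=(-0.9589, 0.7853, 0.1843)
step 2: x0=(-1.5605, -1.3266, 1.6393) x1=(-0.9378, 0.8203, 0.1588)
step 3: x0=(-1.5856, -1.3195, 1.6637) x1=(-0.9168, 0.8552, 0.1335)
step 4: x0=(-1.6106, -1.3122, 1.6880) x1=(-0.8959, 0.8898, 0.1083)
step 5: x0=(-1.6356, -1.3047, 1.7121) x1=(-0.8750, 0.9242, 0.0832)
step 6: x0=(-1.6605, -1.2970, 1.7360) x1=(-0.8542, 0.9584, 0.0583)
step 7: x0=(-1.6854, -1.2890, 1.7598) x1=(-0.8335, 0.9924, 0.0335)
step 8: x0=(-1.7102, -1.2809, 1.7835) x1=(-0.8128, 1.0263, 0.0089)
step 9: x0=(-1.7349, -1.2726, 1.8070) x1=(-0.7922, 1.0599, -0.0157)
step 10: x0=(-1.7595, -1.2642, 1.8304) x1=(-0.7717, 1.0935, -0.0401)
step 11: x0=(-1.7841, -1.2556, 1.8536) x1=(-0.7512, 1.1268, -0.0643)
step 12: x0=(-1.8086, -1.2468, 1.8768) x1=(-0.7308, 1.1601, -0.0885)
step 13: x0=(-1.8330, -1.2379, 1.8998) x1=(-0.7105, 1.1931, -0.1125)
step 14: x0=(-1.8574, -1.2288, 1.9227) x1=(-0.6902, 1.2261, -0.1365)
step 15: x0=(-1.8817, -1.2196, 1.9454) x1=(-0.6699, 1.2589, -0.1603)
step 16: x0=(-1.9059, -1.2103, 1.9681) x1=(-0.6498, 1.2916, -0.1840)
step 17: x0=(-1.9301, -1.2008, 1.9907) x1=(-0.6297, 1.3242, -0.2076)
step 18: x0=(-1.9542, -1.1912, 2.0131) x1=(-0.6096, 1.3567, -0.2312)
step 19: x0=(-1.9783, -1.1816, 2.0355) x1=(-0.5896, 1.3891, -0.2546)
step 20: x0=(-2.0023, -1.1718, 2.0578) x1=(-0.5697, 1.4213, -0.2779)
step 21: x0=(-2.0262, -1.1619, 2.0799) x1=(-0.5498, 1.4535, -0.3012)
step 22: x0=(-2.0501, -1.1519, 2.1020) x1=(-0.5300, 1.4856, -0.3243)
step 23: x0=(-2.0739, -1.1418, 2.1240) x1=(-0.5102, 1.5176, -0.3474)
step 24: x0=(-2.0977, -1.1316, 2.1459) x1=(-0.4905, 1.5495, -0.3704)
step 25: x0=(-2.1214, -1.1213, 2.1677) x1=(-0.4708, 1.5813, -0.3933)
step 26: x0=(-2.1451, -1.1109, 2.1895) x1=(-0.4512, 1.6130, -0.4162)
step 27: x0=(-2.1687, -1.1005, 2.2111) x1=(-0.4316, 1.6447, -0.4389)
step 28: x0=(-2.1923, -1.0900, 2.2327) x1=(-0.4121, 1.6762, -0.4616)
step 29: x0=(-2.2158, -1.0793, 2.2542) x1=(-0.3926, 1.7077, -0.4843)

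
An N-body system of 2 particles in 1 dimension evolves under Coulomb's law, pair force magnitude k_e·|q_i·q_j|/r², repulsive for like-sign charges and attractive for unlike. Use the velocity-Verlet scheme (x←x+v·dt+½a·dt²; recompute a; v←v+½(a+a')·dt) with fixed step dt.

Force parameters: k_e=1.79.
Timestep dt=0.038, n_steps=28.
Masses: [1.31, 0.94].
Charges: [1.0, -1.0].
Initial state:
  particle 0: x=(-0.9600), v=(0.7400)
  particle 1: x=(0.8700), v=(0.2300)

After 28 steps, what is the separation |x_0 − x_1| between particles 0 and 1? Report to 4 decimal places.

0.3689

step 0: x0=(-0.9600) x1=(0.8700)
step 1: x0=(-0.9316) x1=(0.8783)
step 2: x0=(-0.9026) x1=(0.8858)
step 3: x0=(-0.8729) x1=(0.8924)
step 4: x0=(-0.8427) x1=(0.8982)
step 5: x0=(-0.8117) x1=(0.9030)
step 6: x0=(-0.7802) x1=(0.9069)
step 7: x0=(-0.7479) x1=(0.9099)
step 8: x0=(-0.7149) x1=(0.9118)
step 9: x0=(-0.6811) x1=(0.9127)
step 10: x0=(-0.6466) x1=(0.9125)
step 11: x0=(-0.6113) x1=(0.9112)
step 12: x0=(-0.5751) x1=(0.9087)
step 13: x0=(-0.5380) x1=(0.9050)
step 14: x0=(-0.5000) x1=(0.8999)
step 15: x0=(-0.4609) x1=(0.8934)
step 16: x0=(-0.4208) x1=(0.8855)
step 17: x0=(-0.3796) x1=(0.8759)
step 18: x0=(-0.3370) x1=(0.8646)
step 19: x0=(-0.2932) x1=(0.8513)
step 20: x0=(-0.2478) x1=(0.8360)
step 21: x0=(-0.2007) x1=(0.8183)
step 22: x0=(-0.1517) x1=(0.7980)
step 23: x0=(-0.1006) x1=(0.7746)
step 24: x0=(-0.0468) x1=(0.7477)
step 25: x0=(0.0100) x1=(0.7163)
step 26: x0=(0.0709) x1=(0.6795)
step 27: x0=(0.1370) x1=(0.6353)
step 28: x0=(0.2111) x1=(0.5799)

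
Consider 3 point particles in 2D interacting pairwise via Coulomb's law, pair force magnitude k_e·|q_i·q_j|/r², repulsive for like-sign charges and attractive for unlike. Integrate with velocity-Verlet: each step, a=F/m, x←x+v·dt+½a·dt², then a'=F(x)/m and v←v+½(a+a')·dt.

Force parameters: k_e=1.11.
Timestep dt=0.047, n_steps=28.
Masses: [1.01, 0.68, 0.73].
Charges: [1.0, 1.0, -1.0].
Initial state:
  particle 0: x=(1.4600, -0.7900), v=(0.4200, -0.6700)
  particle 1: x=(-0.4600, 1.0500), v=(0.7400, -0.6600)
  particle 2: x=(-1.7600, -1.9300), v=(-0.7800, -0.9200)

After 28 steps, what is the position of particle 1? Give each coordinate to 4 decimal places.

(0.3140, 0.2372)

step 0: x0=(1.4600, -0.7900) x1=(-0.4600, 1.0500) x2=(-1.7600, -1.9300)
step 1: x0=(1.4798, -0.8216) x1=(-0.4255, 1.0190) x2=(-1.7965, -1.9730)
step 2: x0=(1.4996, -0.8536) x1=(-0.3915, 0.9881) x2=(-1.8325, -2.0157)
step 3: x0=(1.5195, -0.8859) x1=(-0.3579, 0.9572) x2=(-1.8682, -2.0580)
step 4: x0=(1.5394, -0.9184) x1=(-0.3249, 0.9264) x2=(-1.9035, -2.1000)
step 5: x0=(1.5595, -0.9513) x1=(-0.2925, 0.8957) x2=(-1.9384, -2.1416)
step 6: x0=(1.5796, -0.9845) x1=(-0.2605, 0.8651) x2=(-1.9730, -2.1829)
step 7: x0=(1.5998, -1.0180) x1=(-0.2291, 0.8346) x2=(-2.0072, -2.2239)
step 8: x0=(1.6201, -1.0518) x1=(-0.1981, 0.8043) x2=(-2.0411, -2.2646)
step 9: x0=(1.6405, -1.0859) x1=(-0.1677, 0.7741) x2=(-2.0746, -2.3049)
step 10: x0=(1.6610, -1.1203) x1=(-0.1378, 0.7440) x2=(-2.1077, -2.3450)
step 11: x0=(1.6816, -1.1550) x1=(-0.1085, 0.7141) x2=(-2.1405, -2.3849)
step 12: x0=(1.7023, -1.1900) x1=(-0.0796, 0.6844) x2=(-2.1730, -2.4244)
step 13: x0=(1.7232, -1.2254) x1=(-0.0513, 0.6548) x2=(-2.2052, -2.4637)
step 14: x0=(1.7441, -1.2610) x1=(-0.0235, 0.6255) x2=(-2.2370, -2.5027)
step 15: x0=(1.7651, -1.2970) x1=(0.0039, 0.5963) x2=(-2.2685, -2.5415)
step 16: x0=(1.7863, -1.3332) x1=(0.0307, 0.5673) x2=(-2.2997, -2.5801)
step 17: x0=(1.8076, -1.3698) x1=(0.0570, 0.5386) x2=(-2.3306, -2.6184)
step 18: x0=(1.8290, -1.4066) x1=(0.0828, 0.5100) x2=(-2.3612, -2.6565)
step 19: x0=(1.8505, -1.4438) x1=(0.1081, 0.4817) x2=(-2.3915, -2.6944)
step 20: x0=(1.8722, -1.4813) x1=(0.1329, 0.4536) x2=(-2.4216, -2.7321)
step 21: x0=(1.8940, -1.5191) x1=(0.1572, 0.4257) x2=(-2.4513, -2.7695)
step 22: x0=(1.9158, -1.5571) x1=(0.1810, 0.3980) x2=(-2.4807, -2.8068)
step 23: x0=(1.9379, -1.5955) x1=(0.2044, 0.3706) x2=(-2.5099, -2.8439)
step 24: x0=(1.9600, -1.6342) x1=(0.2272, 0.3434) x2=(-2.5388, -2.8808)
step 25: x0=(1.9823, -1.6731) x1=(0.2496, 0.3165) x2=(-2.5674, -2.9175)
step 26: x0=(2.0047, -1.7124) x1=(0.2715, 0.2898) x2=(-2.5957, -2.9540)
step 27: x0=(2.0272, -1.7519) x1=(0.2930, 0.2634) x2=(-2.6238, -2.9904)
step 28: x0=(2.0498, -1.7917) x1=(0.3140, 0.2372) x2=(-2.6517, -3.0266)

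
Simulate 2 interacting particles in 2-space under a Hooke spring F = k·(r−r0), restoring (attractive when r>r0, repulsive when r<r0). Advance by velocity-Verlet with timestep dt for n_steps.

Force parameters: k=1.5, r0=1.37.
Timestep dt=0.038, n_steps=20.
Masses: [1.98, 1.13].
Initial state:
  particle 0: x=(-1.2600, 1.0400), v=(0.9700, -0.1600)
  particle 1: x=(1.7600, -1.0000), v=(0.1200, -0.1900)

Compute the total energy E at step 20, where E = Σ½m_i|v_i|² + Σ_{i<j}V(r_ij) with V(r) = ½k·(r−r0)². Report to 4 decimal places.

step 0: x0=(-1.2600, 1.0400) x1=(1.7600, -1.0000)
step 1: x0=(-1.2221, 1.0332) x1=(1.7628, -1.0060)
step 2: x0=(-1.1822, 1.0251) x1=(1.7620, -1.0096)
step 3: x0=(-1.1403, 1.0155) x1=(1.7577, -1.0107)
step 4: x0=(-1.0964, 1.0046) x1=(1.7500, -1.0095)
step 5: x0=(-1.0507, 0.9924) x1=(1.7390, -1.0060)
step 6: x0=(-1.0031, 0.9789) x1=(1.7248, -1.0001)
step 7: x0=(-0.9538, 0.9640) x1=(1.7075, -0.9920)
step 8: x0=(-0.9027, 0.9479) x1=(1.6872, -0.9817)
step 9: x0=(-0.8501, 0.9307) x1=(1.6640, -0.9693)
step 10: x0=(-0.7958, 0.9122) x1=(1.6381, -0.9548)
step 11: x0=(-0.7401, 0.8926) x1=(1.6097, -0.9383)
step 12: x0=(-0.6830, 0.8719) x1=(1.5788, -0.9199)
step 13: x0=(-0.6246, 0.8502) x1=(1.5456, -0.8998)
step 14: x0=(-0.5650, 0.8275) x1=(1.5103, -0.8779)
step 15: x0=(-0.5043, 0.8039) x1=(1.4731, -0.8544)
step 16: x0=(-0.4426, 0.7794) x1=(1.4341, -0.8294)
step 17: x0=(-0.3799, 0.7542) x1=(1.3934, -0.8031)
step 18: x0=(-0.3165, 0.7283) x1=(1.3514, -0.7755)
step 19: x0=(-0.2523, 0.7017) x1=(1.3081, -0.7468)
step 20: x0=(-0.1875, 0.6745) x1=(1.2637, -0.7170)
step 0 velocities: v0=(0.9700, -0.1600) v1=(0.1200, -0.1900)
step 0: KE=0.9854, PE=3.8798, E=4.8652
step 20 velocities: v0=(1.7113, -0.7210) v1=(-1.1790, 0.7931)
step 20: KE=4.5548, PE=0.3078, E=4.8626

4.8626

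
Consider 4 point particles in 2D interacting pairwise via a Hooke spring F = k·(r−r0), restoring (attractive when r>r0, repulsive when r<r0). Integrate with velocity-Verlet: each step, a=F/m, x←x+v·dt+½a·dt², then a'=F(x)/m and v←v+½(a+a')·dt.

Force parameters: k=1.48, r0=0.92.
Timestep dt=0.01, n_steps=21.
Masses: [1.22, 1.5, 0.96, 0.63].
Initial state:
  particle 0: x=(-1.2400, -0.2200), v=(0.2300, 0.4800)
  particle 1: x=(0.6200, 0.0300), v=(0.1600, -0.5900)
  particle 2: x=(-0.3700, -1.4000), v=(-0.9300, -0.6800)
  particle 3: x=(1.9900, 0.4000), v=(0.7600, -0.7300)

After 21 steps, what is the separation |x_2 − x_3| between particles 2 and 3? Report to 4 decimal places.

2.9108

step 0: x0=(-1.2400, -0.2200) x1=(0.6200, 0.0300) x2=(-0.3700, -1.4000) x3=(1.9900, 0.4000)
step 1: x0=(-1.2375, -0.2152) x1=(0.6216, 0.0241) x2=(-0.3792, -1.4066) x3=(1.9971, 0.3925)
step 2: x0=(-1.2345, -0.2104) x1=(0.6230, 0.0181) x2=(-0.3881, -1.4129) x3=(2.0031, 0.3845)
step 3: x0=(-1.2311, -0.2055) x1=(0.6244, 0.0120) x2=(-0.3967, -1.4188) x3=(2.0081, 0.3762)
step 4: x0=(-1.2273, -0.2007) x1=(0.6257, 0.0059) x2=(-0.4050, -1.4243) x3=(2.0120, 0.3674)
step 5: x0=(-1.2230, -0.1958) x1=(0.6268, -0.0003) x2=(-0.4130, -1.4294) x3=(2.0149, 0.3582)
step 6: x0=(-1.2184, -0.1910) x1=(0.6279, -0.0066) x2=(-0.4208, -1.4342) x3=(2.0167, 0.3486)
step 7: x0=(-1.2132, -0.1861) x1=(0.6289, -0.0129) x2=(-0.4282, -1.4386) x3=(2.0174, 0.3385)
step 8: x0=(-1.2077, -0.1813) x1=(0.6298, -0.0193) x2=(-0.4354, -1.4427) x3=(2.0171, 0.3281)
step 9: x0=(-1.2017, -0.1764) x1=(0.6307, -0.0257) x2=(-0.4422, -1.4464) x3=(2.0157, 0.3173)
step 10: x0=(-1.1953, -0.1716) x1=(0.6314, -0.0323) x2=(-0.4488, -1.4497) x3=(2.0133, 0.3060)
step 11: x0=(-1.1884, -0.1668) x1=(0.6320, -0.0388) x2=(-0.4551, -1.4526) x3=(2.0098, 0.2944)
step 12: x0=(-1.1812, -0.1619) x1=(0.6326, -0.0455) x2=(-0.4610, -1.4552) x3=(2.0052, 0.2823)
step 13: x0=(-1.1735, -0.1571) x1=(0.6330, -0.0522) x2=(-0.4667, -1.4574) x3=(1.9996, 0.2699)
step 14: x0=(-1.1654, -0.1523) x1=(0.6333, -0.0589) x2=(-0.4720, -1.4592) x3=(1.9930, 0.2571)
step 15: x0=(-1.1569, -0.1476) x1=(0.6336, -0.0658) x2=(-0.4771, -1.4607) x3=(1.9853, 0.2440)
step 16: x0=(-1.1480, -0.1428) x1=(0.6338, -0.0726) x2=(-0.4818, -1.4618) x3=(1.9766, 0.2304)
step 17: x0=(-1.1387, -0.1381) x1=(0.6338, -0.0796) x2=(-0.4862, -1.4625) x3=(1.9668, 0.2165)
step 18: x0=(-1.1290, -0.1334) x1=(0.6338, -0.0866) x2=(-0.4903, -1.4629) x3=(1.9561, 0.2023)
step 19: x0=(-1.1189, -0.1287) x1=(0.6337, -0.0937) x2=(-0.4942, -1.4630) x3=(1.9443, 0.1877)
step 20: x0=(-1.1084, -0.1241) x1=(0.6335, -0.1008) x2=(-0.4977, -1.4626) x3=(1.9316, 0.1728)
step 21: x0=(-1.0976, -0.1195) x1=(0.6331, -0.1080) x2=(-0.5009, -1.4620) x3=(1.9178, 0.1575)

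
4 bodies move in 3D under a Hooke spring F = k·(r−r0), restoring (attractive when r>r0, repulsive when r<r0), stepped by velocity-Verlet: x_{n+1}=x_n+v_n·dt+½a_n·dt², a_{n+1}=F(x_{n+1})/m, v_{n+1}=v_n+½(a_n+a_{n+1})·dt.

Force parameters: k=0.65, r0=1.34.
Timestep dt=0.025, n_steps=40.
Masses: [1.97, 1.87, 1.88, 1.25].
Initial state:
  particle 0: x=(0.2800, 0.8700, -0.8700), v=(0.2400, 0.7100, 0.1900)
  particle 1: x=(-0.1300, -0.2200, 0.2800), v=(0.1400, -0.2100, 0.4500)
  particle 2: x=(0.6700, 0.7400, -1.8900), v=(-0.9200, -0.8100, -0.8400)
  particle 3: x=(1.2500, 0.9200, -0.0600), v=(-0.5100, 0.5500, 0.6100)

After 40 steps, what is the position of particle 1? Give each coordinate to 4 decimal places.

step 0: x0=(0.2800, 0.8700, -0.8700) x1=(-0.1300, -0.2200, 0.2800) x2=(0.6700, 0.7400, -1.8900) x3=(1.2500, 0.9200, -0.0600)
step 1: x0=(0.2860, 0.8877, -0.8652) x1=(-0.1264, -0.2251, 0.2911) x2=(0.6470, 0.7197, -1.9109) x3=(1.2372, 0.9337, -0.0448)
step 2: x0=(0.2919, 0.9054, -0.8603) x1=(-0.1226, -0.2301, 0.3019) x2=(0.6240, 0.6993, -1.9314) x3=(1.2242, 0.9473, -0.0298)
step 3: x0=(0.2978, 0.9231, -0.8554) x1=(-0.1187, -0.2348, 0.3124) x2=(0.6009, 0.6789, -1.9516) x3=(1.2110, 0.9607, -0.0149)
step 4: x0=(0.3036, 0.9407, -0.8504) x1=(-0.1146, -0.2393, 0.3227) x2=(0.5778, 0.6583, -1.9715) x3=(1.1977, 0.9740, -0.0002)
step 5: x0=(0.3095, 0.9583, -0.8453) x1=(-0.1103, -0.2436, 0.3326) x2=(0.5547, 0.6377, -1.9910) x3=(1.1843, 0.9872, 0.0143)
step 6: x0=(0.3152, 0.9758, -0.8402) x1=(-0.1059, -0.2477, 0.3421) x2=(0.5316, 0.6170, -2.0102) x3=(1.1707, 1.0002, 0.0287)
step 7: x0=(0.3209, 0.9932, -0.8350) x1=(-0.1013, -0.2515, 0.3514) x2=(0.5085, 0.5962, -2.0289) x3=(1.1569, 1.0131, 0.0428)
step 8: x0=(0.3266, 1.0106, -0.8297) x1=(-0.0966, -0.2552, 0.3603) x2=(0.4854, 0.5754, -2.0473) x3=(1.1429, 1.0258, 0.0567)
step 9: x0=(0.3323, 1.0280, -0.8244) x1=(-0.0917, -0.2586, 0.3689) x2=(0.4623, 0.5545, -2.0652) x3=(1.1288, 1.0384, 0.0705)
step 10: x0=(0.3379, 1.0452, -0.8191) x1=(-0.0866, -0.2617, 0.3772) x2=(0.4392, 0.5336, -2.0827) x3=(1.1146, 1.0507, 0.0839)
step 11: x0=(0.3434, 1.0624, -0.8137) x1=(-0.0814, -0.2646, 0.3851) x2=(0.4161, 0.5127, -2.0997) x3=(1.1001, 1.0629, 0.0972)
step 12: x0=(0.3489, 1.0796, -0.8083) x1=(-0.0761, -0.2673, 0.3926) x2=(0.3930, 0.4917, -2.1162) x3=(1.0855, 1.0749, 0.1102)
step 13: x0=(0.3544, 1.0966, -0.8028) x1=(-0.0706, -0.2698, 0.3998) x2=(0.3699, 0.4707, -2.1322) x3=(1.0708, 1.0867, 0.1229)
step 14: x0=(0.3598, 1.1135, -0.7974) x1=(-0.0649, -0.2720, 0.4066) x2=(0.3468, 0.4497, -2.1477) x3=(1.0559, 1.0984, 0.1354)
step 15: x0=(0.3652, 1.1304, -0.7919) x1=(-0.0592, -0.2740, 0.4131) x2=(0.3238, 0.4287, -2.1627) x3=(1.0408, 1.1098, 0.1476)
step 16: x0=(0.3705, 1.1471, -0.7864) x1=(-0.0533, -0.2757, 0.4192) x2=(0.3008, 0.4078, -2.1771) x3=(1.0255, 1.1209, 0.1596)
step 17: x0=(0.3758, 1.1638, -0.7810) x1=(-0.0473, -0.2772, 0.4249) x2=(0.2778, 0.3868, -2.1909) x3=(1.0101, 1.1319, 0.1712)
step 18: x0=(0.3810, 1.1803, -0.7755) x1=(-0.0412, -0.2785, 0.4302) x2=(0.2549, 0.3659, -2.2042) x3=(0.9946, 1.1426, 0.1825)
step 19: x0=(0.3862, 1.1967, -0.7700) x1=(-0.0349, -0.2795, 0.4352) x2=(0.2320, 0.3450, -2.2168) x3=(0.9788, 1.1531, 0.1936)
step 20: x0=(0.3913, 1.2129, -0.7646) x1=(-0.0286, -0.2802, 0.4397) x2=(0.2092, 0.3242, -2.2289) x3=(0.9629, 1.1634, 0.2043)
step 21: x0=(0.3963, 1.2291, -0.7592) x1=(-0.0221, -0.2807, 0.4439) x2=(0.1864, 0.3034, -2.2403) x3=(0.9469, 1.1733, 0.2147)
step 22: x0=(0.4013, 1.2450, -0.7538) x1=(-0.0155, -0.2810, 0.4476) x2=(0.1637, 0.2827, -2.2511) x3=(0.9306, 1.1831, 0.2248)
step 23: x0=(0.4063, 1.2609, -0.7485) x1=(-0.0088, -0.2810, 0.4510) x2=(0.1411, 0.2621, -2.2612) x3=(0.9142, 1.1925, 0.2346)
step 24: x0=(0.4111, 1.2765, -0.7432) x1=(-0.0021, -0.2808, 0.4540) x2=(0.1186, 0.2416, -2.2707) x3=(0.8977, 1.2017, 0.2440)
step 25: x0=(0.4159, 1.2921, -0.7379) x1=(0.0048, -0.2803, 0.4565) x2=(0.0962, 0.2212, -2.2794) x3=(0.8810, 1.2106, 0.2531)
step 26: x0=(0.4207, 1.3074, -0.7328) x1=(0.0117, -0.2796, 0.4587) x2=(0.0738, 0.2010, -2.2875) x3=(0.8641, 1.2193, 0.2618)
step 27: x0=(0.4253, 1.3226, -0.7276) x1=(0.0187, -0.2786, 0.4604) x2=(0.0516, 0.1809, -2.2949) x3=(0.8470, 1.2276, 0.2702)
step 28: x0=(0.4299, 1.3375, -0.7226) x1=(0.0258, -0.2774, 0.4618) x2=(0.0295, 0.1609, -2.3015) x3=(0.8298, 1.2356, 0.2782)
step 29: x0=(0.4344, 1.3523, -0.7176) x1=(0.0330, -0.2760, 0.4627) x2=(0.0075, 0.1411, -2.3075) x3=(0.8124, 1.2433, 0.2859)
step 30: x0=(0.4389, 1.3669, -0.7127) x1=(0.0402, -0.2743, 0.4632) x2=(-0.0143, 0.1215, -2.3127) x3=(0.7948, 1.2508, 0.2932)
step 31: x0=(0.4432, 1.3813, -0.7079) x1=(0.0475, -0.2723, 0.4633) x2=(-0.0361, 0.1020, -2.3171) x3=(0.7771, 1.2578, 0.3001)
step 32: x0=(0.4475, 1.3955, -0.7032) x1=(0.0548, -0.2702, 0.4630) x2=(-0.0576, 0.0827, -2.3208) x3=(0.7592, 1.2646, 0.3066)
step 33: x0=(0.4517, 1.4095, -0.6985) x1=(0.0622, -0.2677, 0.4623) x2=(-0.0791, 0.0637, -2.3238) x3=(0.7411, 1.2711, 0.3128)
step 34: x0=(0.4558, 1.4232, -0.6940) x1=(0.0696, -0.2651, 0.4612) x2=(-0.1003, 0.0449, -2.3259) x3=(0.7229, 1.2772, 0.3186)
step 35: x0=(0.4598, 1.4367, -0.6896) x1=(0.0771, -0.2622, 0.4596) x2=(-0.1214, 0.0263, -2.3273) x3=(0.7045, 1.2830, 0.3240)
step 36: x0=(0.4637, 1.4500, -0.6852) x1=(0.0846, -0.2591, 0.4577) x2=(-0.1424, 0.0079, -2.3280) x3=(0.6859, 1.2884, 0.3291)
step 37: x0=(0.4675, 1.4630, -0.6810) x1=(0.0921, -0.2558, 0.4553) x2=(-0.1631, -0.0102, -2.3278) x3=(0.6671, 1.2935, 0.3337)
step 38: x0=(0.4712, 1.4758, -0.6769) x1=(0.0997, -0.2522, 0.4525) x2=(-0.1837, -0.0280, -2.3269) x3=(0.6482, 1.2982, 0.3380)
step 39: x0=(0.4749, 1.4884, -0.6729) x1=(0.1073, -0.2484, 0.4493) x2=(-0.2041, -0.0456, -2.3251) x3=(0.6291, 1.3026, 0.3418)
step 40: x0=(0.4784, 1.5007, -0.6691) x1=(0.1149, -0.2444, 0.4457) x2=(-0.2242, -0.0629, -2.3226) x3=(0.6099, 1.3066, 0.3453)

(0.1149, -0.2444, 0.4457)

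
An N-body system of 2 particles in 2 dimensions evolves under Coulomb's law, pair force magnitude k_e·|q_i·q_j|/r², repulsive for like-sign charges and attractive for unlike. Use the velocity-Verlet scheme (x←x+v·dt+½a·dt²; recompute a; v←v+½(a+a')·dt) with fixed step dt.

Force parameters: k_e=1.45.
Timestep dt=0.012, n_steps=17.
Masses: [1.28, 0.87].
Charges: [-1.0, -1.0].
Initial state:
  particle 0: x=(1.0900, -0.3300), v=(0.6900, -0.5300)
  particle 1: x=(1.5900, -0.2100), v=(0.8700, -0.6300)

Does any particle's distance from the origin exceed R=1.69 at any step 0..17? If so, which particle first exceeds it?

step 0: x0=(1.0900, -0.3300) x1=(1.5900, -0.2100)
step 1: x0=(1.0980, -0.3364) x1=(1.6009, -0.2175)
step 2: x0=(1.1054, -0.3430) x1=(1.6126, -0.2247)
step 3: x0=(1.1122, -0.3497) x1=(1.6253, -0.2317)
step 4: x0=(1.1184, -0.3566) x1=(1.6387, -0.2386)
step 5: x0=(1.1241, -0.3635) x1=(1.6530, -0.2453)
step 6: x0=(1.1292, -0.3706) x1=(1.6681, -0.2518)
step 7: x0=(1.1338, -0.3778) x1=(1.6839, -0.2581)
step 8: x0=(1.1379, -0.3851) x1=(1.7005, -0.2642)
step 9: x0=(1.1415, -0.3925) x1=(1.7178, -0.2702)
step 10: x0=(1.1447, -0.4001) x1=(1.7358, -0.2761)
step 11: x0=(1.1474, -0.4077) x1=(1.7544, -0.2818)
step 12: x0=(1.1497, -0.4154) x1=(1.7736, -0.2874)
step 13: x0=(1.1516, -0.4231) x1=(1.7935, -0.2929)
step 14: x0=(1.1531, -0.4310) x1=(1.8138, -0.2983)
step 15: x0=(1.1543, -0.4389) x1=(1.8347, -0.3035)
step 16: x0=(1.1552, -0.4469) x1=(1.8561, -0.3087)
step 17: x0=(1.1557, -0.4549) x1=(1.8779, -0.3138)

yes, particle 1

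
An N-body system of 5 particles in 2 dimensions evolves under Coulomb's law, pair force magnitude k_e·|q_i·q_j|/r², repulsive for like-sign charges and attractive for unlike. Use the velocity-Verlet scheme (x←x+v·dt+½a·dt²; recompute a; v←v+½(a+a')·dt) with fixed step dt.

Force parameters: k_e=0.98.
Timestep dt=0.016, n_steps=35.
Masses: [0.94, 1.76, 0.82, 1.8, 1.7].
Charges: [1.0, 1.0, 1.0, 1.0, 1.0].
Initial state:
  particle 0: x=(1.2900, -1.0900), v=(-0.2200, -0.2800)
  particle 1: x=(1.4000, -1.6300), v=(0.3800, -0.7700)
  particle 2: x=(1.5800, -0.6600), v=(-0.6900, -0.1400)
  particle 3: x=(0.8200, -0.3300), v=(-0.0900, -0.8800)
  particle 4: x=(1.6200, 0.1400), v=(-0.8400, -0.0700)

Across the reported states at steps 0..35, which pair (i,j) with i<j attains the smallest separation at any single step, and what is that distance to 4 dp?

step 0: x0=(1.2900, -1.0900) x1=(1.4000, -1.6300) x2=(1.5800, -0.6600) x3=(0.8200, -0.3300) x4=(1.6200, 0.1400)
step 1: x0=(1.2862, -1.0947) x1=(1.4061, -1.6427) x2=(1.5695, -0.6619) x3=(0.8183, -0.3440) x4=(1.6067, 0.1391)
step 2: x0=(1.2818, -1.0998) x1=(1.4123, -1.6560) x2=(1.5601, -0.6633) x3=(0.8162, -0.3577) x4=(1.5935, 0.1387)
step 3: x0=(1.2768, -1.1055) x1=(1.4187, -1.6701) x2=(1.5517, -0.6640) x3=(0.8136, -0.3713) x4=(1.5805, 0.1387)
step 4: x0=(1.2712, -1.1116) x1=(1.4251, -1.6848) x2=(1.5445, -0.6641) x3=(0.8106, -0.3846) x4=(1.5677, 0.1391)
step 5: x0=(1.2651, -1.1183) x1=(1.4317, -1.7001) x2=(1.5382, -0.6637) x3=(0.8071, -0.3978) x4=(1.5551, 0.1401)
step 6: x0=(1.2585, -1.1256) x1=(1.4383, -1.7160) x2=(1.5331, -0.6626) x3=(0.8031, -0.4107) x4=(1.5426, 0.1415)
step 7: x0=(1.2514, -1.1335) x1=(1.4451, -1.7325) x2=(1.5290, -0.6611) x3=(0.7986, -0.4235) x4=(1.5303, 0.1433)
step 8: x0=(1.2438, -1.1420) x1=(1.4521, -1.7496) x2=(1.5259, -0.6590) x3=(0.7936, -0.4360) x4=(1.5182, 0.1456)
step 9: x0=(1.2357, -1.1511) x1=(1.4591, -1.7673) x2=(1.5238, -0.6564) x3=(0.7881, -0.4483) x4=(1.5062, 0.1484)
step 10: x0=(1.2272, -1.1608) x1=(1.4663, -1.7854) x2=(1.5227, -0.6534) x3=(0.7822, -0.4605) x4=(1.4944, 0.1516)
step 11: x0=(1.2182, -1.1710) x1=(1.4736, -1.8041) x2=(1.5226, -0.6500) x3=(0.7757, -0.4725) x4=(1.4827, 0.1553)
step 12: x0=(1.2088, -1.1819) x1=(1.4811, -1.8232) x2=(1.5235, -0.6463) x3=(0.7688, -0.4842) x4=(1.4711, 0.1594)
step 13: x0=(1.1991, -1.1933) x1=(1.4887, -1.8428) x2=(1.5253, -0.6422) x3=(0.7614, -0.4959) x4=(1.4596, 0.1640)
step 14: x0=(1.1890, -1.2052) x1=(1.4965, -1.8628) x2=(1.5281, -0.6378) x3=(0.7535, -0.5073) x4=(1.4483, 0.1690)
step 15: x0=(1.1785, -1.2177) x1=(1.5044, -1.8833) x2=(1.5317, -0.6332) x3=(0.7451, -0.5186) x4=(1.4370, 0.1745)
step 16: x0=(1.1677, -1.2307) x1=(1.5124, -1.9042) x2=(1.5362, -0.6283) x3=(0.7363, -0.5298) x4=(1.4259, 0.1804)
step 17: x0=(1.1567, -1.2442) x1=(1.5206, -1.9255) x2=(1.5416, -0.6232) x3=(0.7271, -0.5407) x4=(1.4148, 0.1868)
step 18: x0=(1.1453, -1.2582) x1=(1.5289, -1.9471) x2=(1.5478, -0.6180) x3=(0.7174, -0.5516) x4=(1.4038, 0.1936)
step 19: x0=(1.1336, -1.2727) x1=(1.5373, -1.9691) x2=(1.5547, -0.6126) x3=(0.7073, -0.5623) x4=(1.3929, 0.2007)
step 20: x0=(1.1217, -1.2876) x1=(1.5459, -1.9915) x2=(1.5625, -0.6071) x3=(0.6967, -0.5729) x4=(1.3821, 0.2083)
step 21: x0=(1.1095, -1.3030) x1=(1.5547, -2.0142) x2=(1.5711, -0.6015) x3=(0.6858, -0.5833) x4=(1.3713, 0.2163)
step 22: x0=(1.0971, -1.3188) x1=(1.5635, -2.0372) x2=(1.5803, -0.5958) x3=(0.6745, -0.5937) x4=(1.3605, 0.2247)
step 23: x0=(1.0845, -1.3350) x1=(1.5725, -2.0605) x2=(1.5903, -0.5900) x3=(0.6628, -0.6039) x4=(1.3498, 0.2335)
step 24: x0=(1.0717, -1.3517) x1=(1.5817, -2.0841) x2=(1.6010, -0.5841) x3=(0.6508, -0.6140) x4=(1.3391, 0.2427)
step 25: x0=(1.0587, -1.3687) x1=(1.5909, -2.1079) x2=(1.6123, -0.5783) x3=(0.6384, -0.6240) x4=(1.3285, 0.2522)
step 26: x0=(1.0454, -1.3861) x1=(1.6003, -2.1320) x2=(1.6243, -0.5723) x3=(0.6256, -0.6338) x4=(1.3178, 0.2621)
step 27: x0=(1.0320, -1.4040) x1=(1.6098, -2.1564) x2=(1.6368, -0.5664) x3=(0.6126, -0.6436) x4=(1.3072, 0.2723)
step 28: x0=(1.0185, -1.4221) x1=(1.6194, -2.1810) x2=(1.6500, -0.5604) x3=(0.5992, -0.6533) x4=(1.2966, 0.2828)
step 29: x0=(1.0047, -1.4407) x1=(1.6292, -2.2059) x2=(1.6638, -0.5544) x3=(0.5856, -0.6628) x4=(1.2859, 0.2937)
step 30: x0=(0.9908, -1.4596) x1=(1.6391, -2.2310) x2=(1.6781, -0.5484) x3=(0.5717, -0.6723) x4=(1.2753, 0.3049)
step 31: x0=(0.9768, -1.4788) x1=(1.6491, -2.2562) x2=(1.6929, -0.5423) x3=(0.5574, -0.6817) x4=(1.2647, 0.3164)
step 32: x0=(0.9626, -1.4984) x1=(1.6592, -2.2817) x2=(1.7083, -0.5363) x3=(0.5430, -0.6910) x4=(1.2540, 0.3282)
step 33: x0=(0.9483, -1.5183) x1=(1.6694, -2.3074) x2=(1.7242, -0.5303) x3=(0.5282, -0.7001) x4=(1.2434, 0.3402)
step 34: x0=(0.9339, -1.5385) x1=(1.6797, -2.3333) x2=(1.7405, -0.5242) x3=(0.5133, -0.7092) x4=(1.2327, 0.3525)
step 35: x0=(0.9193, -1.5590) x1=(1.6901, -2.3593) x2=(1.7573, -0.5181) x3=(0.4981, -0.7182) x4=(1.2220, 0.3651)

pair (0,2), distance 0.5172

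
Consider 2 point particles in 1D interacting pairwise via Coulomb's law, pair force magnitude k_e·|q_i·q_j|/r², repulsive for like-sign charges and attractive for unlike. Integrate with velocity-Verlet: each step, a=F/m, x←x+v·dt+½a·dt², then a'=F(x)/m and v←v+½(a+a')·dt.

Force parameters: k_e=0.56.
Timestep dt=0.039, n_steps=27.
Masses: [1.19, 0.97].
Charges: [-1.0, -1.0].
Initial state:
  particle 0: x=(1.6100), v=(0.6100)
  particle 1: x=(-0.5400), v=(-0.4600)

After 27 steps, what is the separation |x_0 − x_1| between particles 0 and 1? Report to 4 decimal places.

3.3698

step 0: x0=(1.6100) x1=(-0.5400)
step 1: x0=(1.6339) x1=(-0.5580)
step 2: x0=(1.6579) x1=(-0.5763)
step 3: x0=(1.6820) x1=(-0.5946)
step 4: x0=(1.7063) x1=(-0.6132)
step 5: x0=(1.7308) x1=(-0.6319)
step 6: x0=(1.7553) x1=(-0.6508)
step 7: x0=(1.7800) x1=(-0.6699)
step 8: x0=(1.8048) x1=(-0.6890)
step 9: x0=(1.8297) x1=(-0.7084)
step 10: x0=(1.8548) x1=(-0.7278)
step 11: x0=(1.8799) x1=(-0.7474)
step 12: x0=(1.9051) x1=(-0.7671)
step 13: x0=(1.9305) x1=(-0.7870)
step 14: x0=(1.9559) x1=(-0.8069)
step 15: x0=(1.9814) x1=(-0.8270)
step 16: x0=(2.0071) x1=(-0.8472)
step 17: x0=(2.0328) x1=(-0.8675)
step 18: x0=(2.0586) x1=(-0.8879)
step 19: x0=(2.0844) x1=(-0.9084)
step 20: x0=(2.1104) x1=(-0.9290)
step 21: x0=(2.1364) x1=(-0.9497)
step 22: x0=(2.1625) x1=(-0.9705)
step 23: x0=(2.1887) x1=(-0.9913)
step 24: x0=(2.2150) x1=(-1.0123)
step 25: x0=(2.2413) x1=(-1.0333)
step 26: x0=(2.2677) x1=(-1.0545)
step 27: x0=(2.2941) x1=(-1.0757)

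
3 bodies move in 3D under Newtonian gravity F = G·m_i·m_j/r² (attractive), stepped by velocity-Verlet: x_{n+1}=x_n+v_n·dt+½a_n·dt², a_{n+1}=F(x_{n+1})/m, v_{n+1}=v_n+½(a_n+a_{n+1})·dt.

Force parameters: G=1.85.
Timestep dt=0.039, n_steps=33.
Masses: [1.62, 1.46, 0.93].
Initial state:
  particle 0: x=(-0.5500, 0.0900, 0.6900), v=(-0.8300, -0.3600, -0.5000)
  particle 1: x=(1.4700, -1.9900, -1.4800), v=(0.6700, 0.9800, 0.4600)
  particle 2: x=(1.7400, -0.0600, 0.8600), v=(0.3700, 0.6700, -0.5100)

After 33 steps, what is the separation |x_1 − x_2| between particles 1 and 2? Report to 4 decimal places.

1.1500

step 0: x0=(-0.5500, 0.0900, 0.6900) x1=(1.4700, -1.9900, -1.4800) x2=(1.7400, -0.0600, 0.8600)
step 1: x0=(-0.5820, 0.0759, 0.6704) x1=(1.4960, -1.9516, -1.4618) x2=(1.7540, -0.0340, 0.8399)
step 2: x0=(-0.6134, 0.0615, 0.6507) x1=(1.5219, -1.9128, -1.4433) x2=(1.7671, -0.0082, 0.8194)
step 3: x0=(-0.6441, 0.0470, 0.6308) x1=(1.5476, -1.8736, -1.4242) x2=(1.7794, 0.0173, 0.7985)
step 4: x0=(-0.6742, 0.0323, 0.6108) x1=(1.5731, -1.8341, -1.4048) x2=(1.7909, 0.0425, 0.7772)
step 5: x0=(-0.7037, 0.0174, 0.5906) x1=(1.5984, -1.7941, -1.3849) x2=(1.8015, 0.0673, 0.7554)
step 6: x0=(-0.7325, 0.0023, 0.5702) x1=(1.6234, -1.7537, -1.3646) x2=(1.8115, 0.0919, 0.7332)
step 7: x0=(-0.7607, -0.0129, 0.5497) x1=(1.6483, -1.7130, -1.3438) x2=(1.8207, 0.1160, 0.7106)
step 8: x0=(-0.7883, -0.0282, 0.5291) x1=(1.6729, -1.6718, -1.3225) x2=(1.8292, 0.1398, 0.6875)
step 9: x0=(-0.8153, -0.0437, 0.5082) x1=(1.6972, -1.6302, -1.3008) x2=(1.8370, 0.1631, 0.6640)
step 10: x0=(-0.8416, -0.0593, 0.4873) x1=(1.7213, -1.5882, -1.2786) x2=(1.8441, 0.1860, 0.6400)
step 11: x0=(-0.8674, -0.0750, 0.4661) x1=(1.7452, -1.5458, -1.2559) x2=(1.8506, 0.2084, 0.6156)
step 12: x0=(-0.8925, -0.0908, 0.4448) x1=(1.7688, -1.5029, -1.2328) x2=(1.8564, 0.2304, 0.5906)
step 13: x0=(-0.9171, -0.1068, 0.4234) x1=(1.7921, -1.4596, -1.2092) x2=(1.8617, 0.2518, 0.5652)
step 14: x0=(-0.9410, -0.1228, 0.4018) x1=(1.8151, -1.4158, -1.1851) x2=(1.8663, 0.2727, 0.5392)
step 15: x0=(-0.9643, -0.1389, 0.3801) x1=(1.8378, -1.3716, -1.1604) x2=(1.8704, 0.2930, 0.5127)
step 16: x0=(-0.9871, -0.1551, 0.3582) x1=(1.8602, -1.3269, -1.1353) x2=(1.8739, 0.3127, 0.4857)
step 17: x0=(-1.0092, -0.1714, 0.3362) x1=(1.8822, -1.2817, -1.1097) x2=(1.8769, 0.3318, 0.4581)
step 18: x0=(-1.0308, -0.1877, 0.3141) x1=(1.9040, -1.2361, -1.0835) x2=(1.8793, 0.3502, 0.4299)
step 19: x0=(-1.0517, -0.2040, 0.2918) x1=(1.9254, -1.1899, -1.0568) x2=(1.8813, 0.3679, 0.4011)
step 20: x0=(-1.0720, -0.2205, 0.2694) x1=(1.9464, -1.1432, -1.0296) x2=(1.8827, 0.3849, 0.3716)
step 21: x0=(-1.0918, -0.2369, 0.2469) x1=(1.9671, -1.0959, -1.0018) x2=(1.8838, 0.4010, 0.3415)
step 22: x0=(-1.1110, -0.2534, 0.2242) x1=(1.9874, -1.0480, -0.9734) x2=(1.8843, 0.4163, 0.3107)
step 23: x0=(-1.1295, -0.2699, 0.2015) x1=(2.0073, -0.9996, -0.9444) x2=(1.8845, 0.4306, 0.2792)
step 24: x0=(-1.1475, -0.2864, 0.1786) x1=(2.0268, -0.9505, -0.9148) x2=(1.8843, 0.4440, 0.2469)
step 25: x0=(-1.1649, -0.3030, 0.1556) x1=(2.0459, -0.9007, -0.8846) x2=(1.8837, 0.4563, 0.2139)
step 26: x0=(-1.1817, -0.3195, 0.1325) x1=(2.0645, -0.8502, -0.8538) x2=(1.8828, 0.4675, 0.1799)
step 27: x0=(-1.1980, -0.3360, 0.1093) x1=(2.0827, -0.7989, -0.8222) x2=(1.8816, 0.4774, 0.1451)
step 28: x0=(-1.2136, -0.3525, 0.0861) x1=(2.1004, -0.7468, -0.7900) x2=(1.8801, 0.4860, 0.1093)
step 29: x0=(-1.2287, -0.3690, 0.0627) x1=(2.1176, -0.6937, -0.7570) x2=(1.8785, 0.4931, 0.0725)
step 30: x0=(-1.2432, -0.3854, 0.0393) x1=(2.1342, -0.6397, -0.7232) x2=(1.8768, 0.4985, 0.0347)
step 31: x0=(-1.2571, -0.4018, 0.0158) x1=(2.1501, -0.5844, -0.6887) x2=(1.8750, 0.5020, -0.0043)
step 32: x0=(-1.2705, -0.4181, -0.0078) x1=(2.1654, -0.5280, -0.6532) x2=(1.8734, 0.5035, -0.0446)
step 33: x0=(-1.2833, -0.4344, -0.0315) x1=(2.1799, -0.4700, -0.6169) x2=(1.8719, 0.5026, -0.0862)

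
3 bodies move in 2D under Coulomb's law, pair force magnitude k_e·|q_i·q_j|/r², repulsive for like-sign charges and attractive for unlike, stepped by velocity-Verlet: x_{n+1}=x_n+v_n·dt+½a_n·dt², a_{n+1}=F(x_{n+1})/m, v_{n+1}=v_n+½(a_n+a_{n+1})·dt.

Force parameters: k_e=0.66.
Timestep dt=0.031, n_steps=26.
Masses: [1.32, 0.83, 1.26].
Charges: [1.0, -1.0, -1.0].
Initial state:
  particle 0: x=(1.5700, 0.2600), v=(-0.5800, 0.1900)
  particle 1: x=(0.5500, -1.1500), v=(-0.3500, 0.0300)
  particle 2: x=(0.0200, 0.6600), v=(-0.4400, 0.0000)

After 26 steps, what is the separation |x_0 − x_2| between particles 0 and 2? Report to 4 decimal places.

1.3187

step 0: x0=(1.5700, 0.2600) x1=(0.5500, -1.1500) x2=(0.0200, 0.6600)
step 1: x0=(1.5519, 0.2658) x1=(0.5393, -1.1491) x2=(0.0064, 0.6600)
step 2: x0=(1.5335, 0.2716) x1=(0.5287, -1.1481) x2=(-0.0070, 0.6602)
step 3: x0=(1.5148, 0.2773) x1=(0.5184, -1.1472) x2=(-0.0202, 0.6604)
step 4: x0=(1.4959, 0.2829) x1=(0.5083, -1.1463) x2=(-0.0333, 0.6607)
step 5: x0=(1.4766, 0.2884) x1=(0.4983, -1.1454) x2=(-0.0463, 0.6611)
step 6: x0=(1.4571, 0.2938) x1=(0.4886, -1.1444) x2=(-0.0591, 0.6616)
step 7: x0=(1.4374, 0.2992) x1=(0.4791, -1.1435) x2=(-0.0717, 0.6621)
step 8: x0=(1.4173, 0.3044) x1=(0.4698, -1.1425) x2=(-0.0842, 0.6628)
step 9: x0=(1.3969, 0.3096) x1=(0.4607, -1.1416) x2=(-0.0965, 0.6635)
step 10: x0=(1.3763, 0.3147) x1=(0.4518, -1.1406) x2=(-0.1086, 0.6643)
step 11: x0=(1.3554, 0.3197) x1=(0.4431, -1.1396) x2=(-0.1206, 0.6652)
step 12: x0=(1.3342, 0.3246) x1=(0.4346, -1.1386) x2=(-0.1324, 0.6662)
step 13: x0=(1.3127, 0.3294) x1=(0.4263, -1.1376) x2=(-0.1440, 0.6673)
step 14: x0=(1.2909, 0.3341) x1=(0.4182, -1.1366) x2=(-0.1555, 0.6685)
step 15: x0=(1.2688, 0.3388) x1=(0.4103, -1.1355) x2=(-0.1667, 0.6697)
step 16: x0=(1.2464, 0.3433) x1=(0.4026, -1.1344) x2=(-0.1778, 0.6710)
step 17: x0=(1.2237, 0.3477) x1=(0.3951, -1.1333) x2=(-0.1887, 0.6724)
step 18: x0=(1.2007, 0.3521) x1=(0.3878, -1.1322) x2=(-0.1994, 0.6739)
step 19: x0=(1.1773, 0.3563) x1=(0.3806, -1.1310) x2=(-0.2099, 0.6755)
step 20: x0=(1.1537, 0.3605) x1=(0.3737, -1.1298) x2=(-0.2202, 0.6771)
step 21: x0=(1.1298, 0.3645) x1=(0.3670, -1.1286) x2=(-0.2304, 0.6788)
step 22: x0=(1.1055, 0.3685) x1=(0.3604, -1.1273) x2=(-0.2403, 0.6806)
step 23: x0=(1.0810, 0.3724) x1=(0.3541, -1.1260) x2=(-0.2499, 0.6825)
step 24: x0=(1.0561, 0.3761) x1=(0.3479, -1.1246) x2=(-0.2594, 0.6844)
step 25: x0=(1.0308, 0.3798) x1=(0.3419, -1.1232) x2=(-0.2687, 0.6864)
step 26: x0=(1.0053, 0.3834) x1=(0.3361, -1.1217) x2=(-0.2777, 0.6884)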